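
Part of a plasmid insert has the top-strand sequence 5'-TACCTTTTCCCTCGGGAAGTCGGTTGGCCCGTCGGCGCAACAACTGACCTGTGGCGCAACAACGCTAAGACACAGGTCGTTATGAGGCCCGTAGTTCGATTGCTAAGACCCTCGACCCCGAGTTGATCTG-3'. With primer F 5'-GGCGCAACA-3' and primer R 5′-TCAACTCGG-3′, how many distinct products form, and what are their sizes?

The forward primer GGCGCAACA matches the top strand at positions 34–42, 53–61.
The reverse primer's reverse complement is CCGAGTTGA, matching at positions 118–126.
Each forward site pairs with the reverse site to give a product ending at position 126: sizes 93, 74 bp.

Two products: 93 bp, 74 bp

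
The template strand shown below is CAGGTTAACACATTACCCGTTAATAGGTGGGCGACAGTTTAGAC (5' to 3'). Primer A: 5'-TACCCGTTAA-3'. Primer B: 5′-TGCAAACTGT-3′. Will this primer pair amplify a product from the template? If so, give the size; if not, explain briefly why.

No product — primer B has no binding site in the template.

Primer B (TGCAAACTGT) does not match the top strand, and its reverse complement ACAGTTTGCA does not match either.
With no annealing site for primer B, no amplification occurs.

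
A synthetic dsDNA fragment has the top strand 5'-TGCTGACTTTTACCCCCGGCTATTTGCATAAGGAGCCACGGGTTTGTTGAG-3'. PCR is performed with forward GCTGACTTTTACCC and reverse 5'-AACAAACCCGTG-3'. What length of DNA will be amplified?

Scanning the template, GCTGACTTTTACCC occurs at positions 2–15; this primer anneals to the bottom strand there with its 3' end pointing downstream.
Taking the reverse complement of AACAAACCCGTG gives CACGGGTTTGTT, found at positions 37–48 on the template; the primer anneals here to the top strand with its 3' end pointing upstream.
Product length = (reverse-primer end) − (forward-primer start) + 1 = 48 − 2 + 1 = 47 bp.

47 bp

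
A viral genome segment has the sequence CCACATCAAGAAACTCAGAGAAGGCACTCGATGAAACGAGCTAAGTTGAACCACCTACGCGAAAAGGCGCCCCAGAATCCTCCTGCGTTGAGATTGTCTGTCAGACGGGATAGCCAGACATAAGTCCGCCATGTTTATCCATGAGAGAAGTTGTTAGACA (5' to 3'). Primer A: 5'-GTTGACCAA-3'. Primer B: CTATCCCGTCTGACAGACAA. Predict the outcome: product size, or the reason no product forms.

No product — primer A has no binding site in the template.

Primer A (GTTGACCAA) does not match the top strand, and its reverse complement TTGGTCAAC does not match either.
With no annealing site for primer A, no amplification occurs.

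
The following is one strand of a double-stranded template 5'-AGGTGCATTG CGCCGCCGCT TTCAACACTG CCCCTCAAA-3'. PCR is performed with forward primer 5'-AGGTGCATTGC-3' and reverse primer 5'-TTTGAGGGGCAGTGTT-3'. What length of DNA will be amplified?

39 bp

The forward primer matches the template at positions 1–11.
Reverse complement of the reverse primer: AACACTGCCCCTCAAA. This occurs on the top strand at positions 24–39.
Amplicon spans positions 1–39: 39 bp.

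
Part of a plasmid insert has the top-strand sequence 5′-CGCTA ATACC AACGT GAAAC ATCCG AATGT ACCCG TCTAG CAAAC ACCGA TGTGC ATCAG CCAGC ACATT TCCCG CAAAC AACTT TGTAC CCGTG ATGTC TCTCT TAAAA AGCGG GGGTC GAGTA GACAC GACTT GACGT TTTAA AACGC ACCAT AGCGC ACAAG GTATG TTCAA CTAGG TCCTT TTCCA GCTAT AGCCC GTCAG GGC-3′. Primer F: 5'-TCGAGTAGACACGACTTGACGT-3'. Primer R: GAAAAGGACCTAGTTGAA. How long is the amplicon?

70 bp

The forward primer matches the template at positions 119–140.
Taking the reverse complement of GAAAAGGACCTAGTTGAA gives TTCAACTAGGTCCTTTTC, found at positions 171–188 on the template; the primer anneals here to the top strand with its 3' end pointing upstream.
The product runs from position 119 to position 188, so its length is 188 − 119 + 1 = 70 bp.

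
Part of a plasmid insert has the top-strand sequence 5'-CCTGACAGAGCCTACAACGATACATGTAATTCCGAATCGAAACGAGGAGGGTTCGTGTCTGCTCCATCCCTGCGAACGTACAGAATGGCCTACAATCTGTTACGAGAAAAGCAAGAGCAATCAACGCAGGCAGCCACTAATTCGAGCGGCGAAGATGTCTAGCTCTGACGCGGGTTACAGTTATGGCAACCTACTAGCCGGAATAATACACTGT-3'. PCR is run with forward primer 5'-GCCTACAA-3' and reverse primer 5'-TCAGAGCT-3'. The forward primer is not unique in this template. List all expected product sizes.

The forward primer GCCTACAA matches the top strand at positions 10–17, 88–95.
The reverse primer's reverse complement is AGCTCTGA, matching at positions 161–168.
Each forward site pairs with the reverse site to give a product ending at position 168: sizes 159, 81 bp.

159 bp, 81 bp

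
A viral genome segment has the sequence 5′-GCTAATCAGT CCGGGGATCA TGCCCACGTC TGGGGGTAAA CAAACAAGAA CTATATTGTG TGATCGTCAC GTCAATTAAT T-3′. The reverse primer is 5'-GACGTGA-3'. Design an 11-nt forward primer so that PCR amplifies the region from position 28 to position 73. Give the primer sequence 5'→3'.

5'-GTCTGGGGGTA-3'

The reverse primer's reverse complement TCACGTC matches the template at positions 67–73; the product starts at position 28.
The forward primer is identical to the top strand over positions 28–38: GTCTGGGGGTA.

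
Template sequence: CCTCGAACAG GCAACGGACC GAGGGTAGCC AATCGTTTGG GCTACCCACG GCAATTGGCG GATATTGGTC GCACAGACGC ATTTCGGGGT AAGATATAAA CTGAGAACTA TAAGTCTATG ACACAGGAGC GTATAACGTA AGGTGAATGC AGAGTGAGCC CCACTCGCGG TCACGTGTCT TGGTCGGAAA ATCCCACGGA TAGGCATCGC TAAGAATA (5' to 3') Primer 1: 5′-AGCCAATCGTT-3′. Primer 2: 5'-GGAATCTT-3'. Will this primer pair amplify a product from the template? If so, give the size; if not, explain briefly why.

Primer 2 (GGAATCTT) does not match the top strand, and its reverse complement AAGATTCC does not match either.
With no annealing site for primer 2, no amplification occurs.

No product — primer 2 has no binding site in the template.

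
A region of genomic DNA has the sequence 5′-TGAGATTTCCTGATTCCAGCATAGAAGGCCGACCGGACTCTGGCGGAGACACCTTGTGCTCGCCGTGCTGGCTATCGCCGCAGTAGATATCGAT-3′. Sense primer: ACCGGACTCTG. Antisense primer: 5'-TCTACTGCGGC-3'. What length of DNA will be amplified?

Scanning the template, ACCGGACTCTG occurs at positions 32–42; this primer anneals to the bottom strand there with its 3' end pointing downstream.
Reverse complement of the reverse primer: GCCGCAGTAGA. This occurs on the top strand at positions 77–87.
Amplicon spans positions 32–87: 56 bp.

56 bp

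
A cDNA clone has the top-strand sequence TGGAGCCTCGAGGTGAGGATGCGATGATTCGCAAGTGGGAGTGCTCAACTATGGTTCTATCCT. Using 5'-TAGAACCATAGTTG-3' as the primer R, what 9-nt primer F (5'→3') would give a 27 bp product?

5'-AAGTGGGAG-3'

The reverse primer's reverse complement CAACTATGGTTCTA matches the template at positions 46–59, so the product ends at position 59.
A 27 bp product then starts at position 59 − 27 + 1 = 33.
The forward primer is identical to the top strand there: AAGTGGGAG.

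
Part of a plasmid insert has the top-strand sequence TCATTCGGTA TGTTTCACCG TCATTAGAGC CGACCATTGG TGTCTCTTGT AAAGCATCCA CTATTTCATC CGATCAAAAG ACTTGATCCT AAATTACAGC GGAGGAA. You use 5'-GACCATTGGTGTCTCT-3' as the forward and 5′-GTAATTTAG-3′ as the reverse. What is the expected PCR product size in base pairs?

Scanning the template, GACCATTGGTGTCTCT occurs at positions 32–47; this primer anneals to the bottom strand there with its 3' end pointing downstream.
The reverse primer's reverse complement is CTAAATTAC, which matches the template at positions 89–97.
The product runs from position 32 to position 97, so its length is 97 − 32 + 1 = 66 bp.

66 bp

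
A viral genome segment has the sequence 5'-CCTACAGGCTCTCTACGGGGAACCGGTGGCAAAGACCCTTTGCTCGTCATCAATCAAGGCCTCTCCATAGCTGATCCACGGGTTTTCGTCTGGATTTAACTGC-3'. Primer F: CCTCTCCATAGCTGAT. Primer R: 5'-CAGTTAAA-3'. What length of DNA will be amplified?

43 bp

Forward primer CCTCTCCATAGCTGAT is found on the top strand at positions 60–75.
Reverse complement of the reverse primer: TTTAACTG. This occurs on the top strand at positions 95–102.
The product runs from position 60 to position 102, so its length is 102 − 60 + 1 = 43 bp.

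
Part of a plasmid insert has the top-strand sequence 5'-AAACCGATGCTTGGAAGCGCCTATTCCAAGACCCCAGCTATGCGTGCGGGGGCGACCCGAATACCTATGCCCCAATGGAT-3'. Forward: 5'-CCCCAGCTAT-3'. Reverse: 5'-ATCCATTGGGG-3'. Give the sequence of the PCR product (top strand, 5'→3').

The forward primer matches the template at positions 32–41.
Taking the reverse complement of ATCCATTGGGG gives CCCCAATGGAT, found at positions 70–80 on the template; the primer anneals here to the top strand with its 3' end pointing upstream.
The product is the template from position 32 through 80 (49 bp).

5'-CCCCAGCTATGCGTGCGGGGGCGACCCGAATACCTATGCCCCAATGGAT-3'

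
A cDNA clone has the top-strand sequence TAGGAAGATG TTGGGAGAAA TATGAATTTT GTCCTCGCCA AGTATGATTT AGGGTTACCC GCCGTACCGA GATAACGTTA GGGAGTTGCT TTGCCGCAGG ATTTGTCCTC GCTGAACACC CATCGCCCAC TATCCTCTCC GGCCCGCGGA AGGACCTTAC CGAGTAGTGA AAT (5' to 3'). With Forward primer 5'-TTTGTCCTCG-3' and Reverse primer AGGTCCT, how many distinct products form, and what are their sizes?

Two products: 130 bp, 56 bp

The forward primer TTTGTCCTCG matches the top strand at positions 28–37, 102–111.
The reverse primer's reverse complement is AGGACCT, matching at positions 151–157.
Each forward site pairs with the reverse site to give a product ending at position 157: sizes 130, 56 bp.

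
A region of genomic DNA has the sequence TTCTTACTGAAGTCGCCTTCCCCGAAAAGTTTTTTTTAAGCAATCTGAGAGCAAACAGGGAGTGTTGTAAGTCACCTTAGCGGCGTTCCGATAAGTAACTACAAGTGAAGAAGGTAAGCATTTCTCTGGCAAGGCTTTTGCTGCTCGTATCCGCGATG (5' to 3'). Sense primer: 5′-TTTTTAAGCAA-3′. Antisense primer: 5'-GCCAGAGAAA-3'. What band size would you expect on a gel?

Forward primer TTTTTAAGCAA is found on the top strand at positions 33–43.
The reverse primer's reverse complement is TTTCTCTGGC, which matches the template at positions 121–130.
Product length = (reverse-primer end) − (forward-primer start) + 1 = 130 − 33 + 1 = 98 bp.

98 bp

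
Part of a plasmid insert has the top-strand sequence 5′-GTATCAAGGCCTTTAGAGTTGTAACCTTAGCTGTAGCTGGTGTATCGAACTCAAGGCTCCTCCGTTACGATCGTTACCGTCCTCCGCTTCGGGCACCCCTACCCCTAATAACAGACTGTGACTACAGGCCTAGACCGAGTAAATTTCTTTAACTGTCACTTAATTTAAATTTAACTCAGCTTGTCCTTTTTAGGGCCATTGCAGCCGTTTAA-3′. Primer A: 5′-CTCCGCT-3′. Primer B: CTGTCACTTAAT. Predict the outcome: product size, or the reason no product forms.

Primer A (CTCCGCT) matches the top strand at positions 82–88 (3' end points downstream).
Primer B (CTGTCACTTAAT) also matches the top strand directly, at positions 153–164 — its reverse complement ATTAAGTGACAG is not present.
Both primers anneal to the bottom strand with 3' ends pointing the same way, so neither can prime synthesis back toward the other.

No product — both primers anneal to the same strand and extend in the same direction.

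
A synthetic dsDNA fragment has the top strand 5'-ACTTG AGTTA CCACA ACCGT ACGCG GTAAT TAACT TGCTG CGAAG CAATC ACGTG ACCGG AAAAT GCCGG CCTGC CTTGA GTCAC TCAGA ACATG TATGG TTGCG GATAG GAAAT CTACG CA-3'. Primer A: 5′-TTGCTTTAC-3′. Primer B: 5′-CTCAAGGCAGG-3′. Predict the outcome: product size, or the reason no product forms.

Primer A (TTGCTTTAC) does not match the top strand, and its reverse complement GTAAAGCAA does not match either.
With no annealing site for primer A, no amplification occurs.

No product — primer A has no binding site in the template.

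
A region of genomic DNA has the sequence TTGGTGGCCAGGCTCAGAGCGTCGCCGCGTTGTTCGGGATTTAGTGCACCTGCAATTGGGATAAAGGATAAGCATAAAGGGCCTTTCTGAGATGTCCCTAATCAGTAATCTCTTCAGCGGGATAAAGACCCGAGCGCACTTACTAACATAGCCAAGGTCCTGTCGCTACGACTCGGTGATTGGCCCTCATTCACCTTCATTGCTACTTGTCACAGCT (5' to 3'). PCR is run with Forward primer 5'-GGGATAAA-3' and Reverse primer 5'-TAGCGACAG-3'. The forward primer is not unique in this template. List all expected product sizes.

The forward primer GGGATAAA matches the top strand at positions 58–65, 119–126.
The reverse primer's reverse complement is CTGTCGCTA, matching at positions 160–168.
Each forward site pairs with the reverse site to give a product ending at position 168: sizes 111, 50 bp.

111 bp, 50 bp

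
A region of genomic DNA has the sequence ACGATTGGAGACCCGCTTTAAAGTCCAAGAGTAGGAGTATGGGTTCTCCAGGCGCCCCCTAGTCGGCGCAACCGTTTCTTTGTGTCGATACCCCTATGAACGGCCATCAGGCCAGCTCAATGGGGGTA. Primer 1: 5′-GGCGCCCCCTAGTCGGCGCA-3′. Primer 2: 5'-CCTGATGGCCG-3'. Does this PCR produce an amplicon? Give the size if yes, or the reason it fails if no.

Primer 1 (GGCGCCCCCTAGTCGGCGCA) matches the top strand at positions 51–70; it acts as a forward primer.
Primer 2's reverse complement is CGGCCATCAGG, matching the top strand at positions 101–111; it acts as a reverse primer.
The 3' ends face each other across positions 51–111, giving a 61 bp product.

Yes — a 61 bp product.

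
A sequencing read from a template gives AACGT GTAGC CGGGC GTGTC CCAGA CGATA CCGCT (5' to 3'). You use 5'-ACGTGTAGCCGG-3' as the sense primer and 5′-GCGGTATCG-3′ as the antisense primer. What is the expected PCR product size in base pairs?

33 bp

Scanning the template, ACGTGTAGCCGG occurs at positions 2–13; this primer anneals to the bottom strand there with its 3' end pointing downstream.
The reverse primer's reverse complement is CGATACCGC, which matches the template at positions 26–34.
Amplicon spans positions 2–34: 33 bp.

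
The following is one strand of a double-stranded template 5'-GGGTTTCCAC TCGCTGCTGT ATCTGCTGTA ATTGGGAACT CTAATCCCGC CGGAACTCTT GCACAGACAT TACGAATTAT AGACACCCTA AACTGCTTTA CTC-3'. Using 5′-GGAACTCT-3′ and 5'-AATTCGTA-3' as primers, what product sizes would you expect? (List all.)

The forward primer GGAACTCT matches the top strand at positions 35–42, 52–59.
The reverse primer's reverse complement is TACGAATT, matching at positions 71–78.
Each forward site pairs with the reverse site to give a product ending at position 78: sizes 44, 27 bp.

44 bp, 27 bp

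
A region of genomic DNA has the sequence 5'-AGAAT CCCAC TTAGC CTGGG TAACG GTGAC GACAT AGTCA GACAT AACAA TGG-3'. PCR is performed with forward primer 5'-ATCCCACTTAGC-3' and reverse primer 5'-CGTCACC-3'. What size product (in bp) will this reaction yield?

28 bp

Forward primer ATCCCACTTAGC is found on the top strand at positions 4–15.
Taking the reverse complement of CGTCACC gives GGTGACG, found at positions 25–31 on the template; the primer anneals here to the top strand with its 3' end pointing upstream.
Product length = (reverse-primer end) − (forward-primer start) + 1 = 31 − 4 + 1 = 28 bp.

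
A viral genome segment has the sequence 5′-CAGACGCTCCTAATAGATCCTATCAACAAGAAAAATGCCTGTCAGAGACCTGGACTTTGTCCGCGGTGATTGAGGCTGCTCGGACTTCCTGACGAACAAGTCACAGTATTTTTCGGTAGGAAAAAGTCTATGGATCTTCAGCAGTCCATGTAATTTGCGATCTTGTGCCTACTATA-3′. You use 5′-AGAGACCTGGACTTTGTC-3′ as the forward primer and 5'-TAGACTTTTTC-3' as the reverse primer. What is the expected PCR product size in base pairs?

87 bp

Scanning the template, AGAGACCTGGACTTTGTC occurs at positions 44–61; this primer anneals to the bottom strand there with its 3' end pointing downstream.
Reverse complement of the reverse primer: GAAAAAGTCTA. This occurs on the top strand at positions 120–130.
The product runs from position 44 to position 130, so its length is 130 − 44 + 1 = 87 bp.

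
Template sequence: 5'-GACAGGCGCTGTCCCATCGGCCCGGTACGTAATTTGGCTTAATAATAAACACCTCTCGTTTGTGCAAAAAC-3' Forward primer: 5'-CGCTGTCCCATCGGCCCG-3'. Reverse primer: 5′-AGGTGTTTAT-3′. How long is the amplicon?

48 bp

Forward primer CGCTGTCCCATCGGCCCG is found on the top strand at positions 7–24.
Reverse complement of the reverse primer: ATAAACACCT. This occurs on the top strand at positions 45–54.
Amplicon spans positions 7–54: 48 bp.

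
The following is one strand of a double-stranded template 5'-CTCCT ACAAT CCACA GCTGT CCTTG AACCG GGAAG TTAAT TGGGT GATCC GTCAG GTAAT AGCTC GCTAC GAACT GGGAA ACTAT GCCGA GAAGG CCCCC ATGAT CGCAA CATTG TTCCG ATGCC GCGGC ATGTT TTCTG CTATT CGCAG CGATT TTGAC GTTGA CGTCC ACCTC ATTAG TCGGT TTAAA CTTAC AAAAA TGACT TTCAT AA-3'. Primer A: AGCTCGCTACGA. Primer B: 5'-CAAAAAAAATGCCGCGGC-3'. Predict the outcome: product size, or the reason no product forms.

Primer B (CAAAAAAAATGCCGCGGC) does not match the top strand, and its reverse complement GCCGCGGCATTTTTTTTG does not match either.
With no annealing site for primer B, no amplification occurs.

No product — primer B has no binding site in the template.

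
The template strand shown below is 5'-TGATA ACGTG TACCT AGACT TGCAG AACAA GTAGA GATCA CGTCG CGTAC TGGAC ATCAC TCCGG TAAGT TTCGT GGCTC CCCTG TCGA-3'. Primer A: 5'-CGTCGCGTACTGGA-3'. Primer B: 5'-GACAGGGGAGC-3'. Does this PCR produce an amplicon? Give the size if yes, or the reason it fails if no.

Primer A (CGTCGCGTACTGGA) matches the top strand at positions 41–54; it acts as a forward primer.
Primer B's reverse complement is GCTCCCCTGTC, matching the top strand at positions 77–87; it acts as a reverse primer.
The 3' ends face each other across positions 41–87, giving a 47 bp product.

Yes — a 47 bp product.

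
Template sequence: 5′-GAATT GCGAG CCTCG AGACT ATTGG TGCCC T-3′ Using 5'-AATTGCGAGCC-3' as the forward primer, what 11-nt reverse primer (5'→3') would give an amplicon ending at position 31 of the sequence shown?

The forward primer binds at positions 2–12; the product's 3' end on the top strand is position 31.
The reverse primer anneals to the top strand over positions 21–31, i.e. to ATTGGTGCCCT.
Its sequence written 5'→3' is the reverse complement: AGGGCACCAAT.

5'-AGGGCACCAAT-3'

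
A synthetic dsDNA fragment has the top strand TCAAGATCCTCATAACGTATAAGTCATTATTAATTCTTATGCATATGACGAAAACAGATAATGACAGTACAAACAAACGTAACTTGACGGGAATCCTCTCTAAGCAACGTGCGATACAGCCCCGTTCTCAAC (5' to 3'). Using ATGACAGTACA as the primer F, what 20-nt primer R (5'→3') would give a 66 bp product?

The forward primer binds at positions 61–71, so a 66 bp product ends at position 61 + 66 − 1 = 126.
The reverse primer anneals to the top strand over positions 107–126, i.e. to ACGTGCGATACAGCCCCGTT.
Its sequence written 5'→3' is the reverse complement: AACGGGGCTGTATCGCACGT.

5'-AACGGGGCTGTATCGCACGT-3'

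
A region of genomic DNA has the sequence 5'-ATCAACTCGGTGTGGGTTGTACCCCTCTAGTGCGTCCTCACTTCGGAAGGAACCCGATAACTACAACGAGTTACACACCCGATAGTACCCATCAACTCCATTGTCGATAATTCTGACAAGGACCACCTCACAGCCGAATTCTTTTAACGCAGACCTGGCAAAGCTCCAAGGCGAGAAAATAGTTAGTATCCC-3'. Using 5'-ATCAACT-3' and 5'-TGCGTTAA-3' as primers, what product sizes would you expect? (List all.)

151 bp, 61 bp

The forward primer ATCAACT matches the top strand at positions 1–7, 91–97.
The reverse primer's reverse complement is TTAACGCA, matching at positions 144–151.
Each forward site pairs with the reverse site to give a product ending at position 151: sizes 151, 61 bp.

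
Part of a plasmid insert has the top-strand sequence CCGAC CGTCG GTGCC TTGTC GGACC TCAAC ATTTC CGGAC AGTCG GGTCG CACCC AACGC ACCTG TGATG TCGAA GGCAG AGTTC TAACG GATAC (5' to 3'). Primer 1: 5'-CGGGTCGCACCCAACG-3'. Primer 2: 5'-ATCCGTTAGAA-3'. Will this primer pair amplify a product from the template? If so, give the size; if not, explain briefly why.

Yes — a 50 bp product.

Primer 1 (CGGGTCGCACCCAACG) matches the top strand at positions 44–59; it acts as a forward primer.
Primer 2's reverse complement is TTCTAACGGAT, matching the top strand at positions 83–93; it acts as a reverse primer.
The 3' ends face each other across positions 44–93, giving a 50 bp product.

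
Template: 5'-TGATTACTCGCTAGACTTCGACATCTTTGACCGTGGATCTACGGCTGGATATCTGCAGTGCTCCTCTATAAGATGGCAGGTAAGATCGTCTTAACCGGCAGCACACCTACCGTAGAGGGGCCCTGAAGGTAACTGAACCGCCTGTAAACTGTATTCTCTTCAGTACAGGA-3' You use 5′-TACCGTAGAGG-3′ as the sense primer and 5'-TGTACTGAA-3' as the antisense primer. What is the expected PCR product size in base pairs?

60 bp

Forward primer TACCGTAGAGG is found on the top strand at positions 108–118.
Taking the reverse complement of TGTACTGAA gives TTCAGTACA, found at positions 159–167 on the template; the primer anneals here to the top strand with its 3' end pointing upstream.
Amplicon spans positions 108–167: 60 bp.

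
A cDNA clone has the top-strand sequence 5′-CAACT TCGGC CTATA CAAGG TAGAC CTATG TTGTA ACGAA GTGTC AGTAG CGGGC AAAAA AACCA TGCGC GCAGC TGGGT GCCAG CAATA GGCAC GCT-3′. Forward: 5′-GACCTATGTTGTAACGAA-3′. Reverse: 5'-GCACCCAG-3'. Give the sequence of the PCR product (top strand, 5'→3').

The forward primer matches the template at positions 23–40.
Reverse complement of the reverse primer: CTGGGTGC. This occurs on the top strand at positions 75–82.
The product is the template from position 23 through 82 (60 bp).

5'-GACCTATGTTGTAACGAAGTGTCAGTAGCGGGCAAAAAAACCATGCGCGCAGCTGGGTGC-3'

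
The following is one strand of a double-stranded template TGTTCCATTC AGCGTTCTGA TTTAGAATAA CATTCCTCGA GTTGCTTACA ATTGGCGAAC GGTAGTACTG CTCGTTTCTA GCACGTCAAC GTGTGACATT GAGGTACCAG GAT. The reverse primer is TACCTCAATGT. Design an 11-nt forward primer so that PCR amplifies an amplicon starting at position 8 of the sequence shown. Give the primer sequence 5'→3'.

5'-TTCAGCGTTCT-3'

The reverse primer's reverse complement ACATTGAGGTA matches the template at positions 96–106; the product starts at position 8.
The forward primer is identical to the top strand over positions 8–18: TTCAGCGTTCT.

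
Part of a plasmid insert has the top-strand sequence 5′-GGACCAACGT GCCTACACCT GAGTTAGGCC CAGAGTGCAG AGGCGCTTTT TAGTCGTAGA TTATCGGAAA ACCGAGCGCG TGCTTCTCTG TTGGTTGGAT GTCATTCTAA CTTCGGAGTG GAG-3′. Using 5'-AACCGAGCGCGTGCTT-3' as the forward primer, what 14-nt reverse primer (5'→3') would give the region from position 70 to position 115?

5'-CGAAGTTAGAATGA-3'

The product's 3' end on the top strand is position 115.
The reverse primer anneals to the top strand over positions 102–115, i.e. to TCATTCTAACTTCG.
Its sequence written 5'→3' is the reverse complement: CGAAGTTAGAATGA.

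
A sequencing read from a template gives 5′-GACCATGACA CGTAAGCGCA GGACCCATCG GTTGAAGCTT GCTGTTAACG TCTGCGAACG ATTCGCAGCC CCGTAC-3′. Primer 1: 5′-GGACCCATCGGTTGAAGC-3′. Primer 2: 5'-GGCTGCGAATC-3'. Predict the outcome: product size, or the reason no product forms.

Yes — a 50 bp product.

Primer 1 (GGACCCATCGGTTGAAGC) matches the top strand at positions 21–38; it acts as a forward primer.
Primer 2's reverse complement is GATTCGCAGCC, matching the top strand at positions 60–70; it acts as a reverse primer.
The 3' ends face each other across positions 21–70, giving a 50 bp product.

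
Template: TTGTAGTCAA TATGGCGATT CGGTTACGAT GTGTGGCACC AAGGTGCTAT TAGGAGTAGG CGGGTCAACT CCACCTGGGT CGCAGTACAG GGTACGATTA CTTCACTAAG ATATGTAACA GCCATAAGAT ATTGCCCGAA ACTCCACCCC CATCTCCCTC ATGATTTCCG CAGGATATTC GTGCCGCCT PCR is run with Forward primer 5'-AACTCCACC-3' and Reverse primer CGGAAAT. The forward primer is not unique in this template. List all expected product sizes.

104 bp, 31 bp

The forward primer AACTCCACC matches the top strand at positions 67–75, 140–148.
The reverse primer's reverse complement is ATTTCCG, matching at positions 164–170.
Each forward site pairs with the reverse site to give a product ending at position 170: sizes 104, 31 bp.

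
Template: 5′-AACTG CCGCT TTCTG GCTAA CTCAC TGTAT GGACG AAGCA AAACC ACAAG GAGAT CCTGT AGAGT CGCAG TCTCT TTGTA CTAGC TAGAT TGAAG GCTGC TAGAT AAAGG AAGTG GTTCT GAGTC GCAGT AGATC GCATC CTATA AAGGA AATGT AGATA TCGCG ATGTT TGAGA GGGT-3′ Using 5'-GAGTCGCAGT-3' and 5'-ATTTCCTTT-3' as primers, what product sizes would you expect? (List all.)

92 bp, 33 bp

The forward primer GAGTCGCAGT matches the top strand at positions 62–71, 121–130.
The reverse primer's reverse complement is AAAGGAAAT, matching at positions 145–153.
Each forward site pairs with the reverse site to give a product ending at position 153: sizes 92, 33 bp.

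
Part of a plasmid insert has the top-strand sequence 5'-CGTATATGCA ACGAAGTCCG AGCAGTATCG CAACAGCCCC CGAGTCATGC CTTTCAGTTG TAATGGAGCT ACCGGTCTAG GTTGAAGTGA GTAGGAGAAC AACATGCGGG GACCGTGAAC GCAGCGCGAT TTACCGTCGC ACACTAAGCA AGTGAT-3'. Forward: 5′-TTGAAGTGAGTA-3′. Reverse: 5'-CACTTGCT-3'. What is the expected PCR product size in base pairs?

The forward primer matches the template at positions 82–93.
Taking the reverse complement of CACTTGCT gives AGCAAGTG, found at positions 147–154 on the template; the primer anneals here to the top strand with its 3' end pointing upstream.
The product runs from position 82 to position 154, so its length is 154 − 82 + 1 = 73 bp.

73 bp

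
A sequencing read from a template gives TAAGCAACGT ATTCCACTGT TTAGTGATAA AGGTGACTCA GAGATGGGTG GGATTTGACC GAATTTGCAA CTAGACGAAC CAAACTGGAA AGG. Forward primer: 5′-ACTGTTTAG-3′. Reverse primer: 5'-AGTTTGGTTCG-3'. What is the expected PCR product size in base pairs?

The forward primer matches the template at positions 16–24.
The reverse primer's reverse complement is CGAACCAAACT, which matches the template at positions 76–86.
Product length = (reverse-primer end) − (forward-primer start) + 1 = 86 − 16 + 1 = 71 bp.

71 bp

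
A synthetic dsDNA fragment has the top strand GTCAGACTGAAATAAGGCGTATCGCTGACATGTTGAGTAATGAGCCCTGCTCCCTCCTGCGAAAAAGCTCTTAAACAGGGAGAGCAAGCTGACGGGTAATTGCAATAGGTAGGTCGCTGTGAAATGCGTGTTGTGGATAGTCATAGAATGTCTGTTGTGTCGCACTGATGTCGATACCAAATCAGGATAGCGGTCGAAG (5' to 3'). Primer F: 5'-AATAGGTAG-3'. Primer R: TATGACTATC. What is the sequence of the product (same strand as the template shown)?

5'-AATAGGTAGGTCGCTGTGAAATGCGTGTTGTGGATAGTCATA-3'

Scanning the template, AATAGGTAG occurs at positions 104–112; this primer anneals to the bottom strand there with its 3' end pointing downstream.
Taking the reverse complement of TATGACTATC gives GATAGTCATA, found at positions 136–145 on the template; the primer anneals here to the top strand with its 3' end pointing upstream.
The product is the template from position 104 through 145 (42 bp).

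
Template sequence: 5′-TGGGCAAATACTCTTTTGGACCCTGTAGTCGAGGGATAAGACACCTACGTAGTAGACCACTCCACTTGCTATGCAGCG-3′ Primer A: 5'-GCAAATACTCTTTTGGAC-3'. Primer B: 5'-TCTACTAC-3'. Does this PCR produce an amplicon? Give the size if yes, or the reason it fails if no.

Yes — a 53 bp product.

Primer A (GCAAATACTCTTTTGGAC) matches the top strand at positions 4–21; it acts as a forward primer.
Primer B's reverse complement is GTAGTAGA, matching the top strand at positions 49–56; it acts as a reverse primer.
The 3' ends face each other across positions 4–56, giving a 53 bp product.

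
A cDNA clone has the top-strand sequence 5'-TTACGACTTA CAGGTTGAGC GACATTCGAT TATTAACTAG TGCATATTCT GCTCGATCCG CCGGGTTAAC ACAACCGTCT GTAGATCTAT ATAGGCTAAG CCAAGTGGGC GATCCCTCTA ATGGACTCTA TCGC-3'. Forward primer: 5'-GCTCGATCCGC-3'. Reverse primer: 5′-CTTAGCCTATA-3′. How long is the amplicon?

50 bp

Scanning the template, GCTCGATCCGC occurs at positions 51–61; this primer anneals to the bottom strand there with its 3' end pointing downstream.
Reverse complement of the reverse primer: TATAGGCTAAG. This occurs on the top strand at positions 90–100.
Amplicon spans positions 51–100: 50 bp.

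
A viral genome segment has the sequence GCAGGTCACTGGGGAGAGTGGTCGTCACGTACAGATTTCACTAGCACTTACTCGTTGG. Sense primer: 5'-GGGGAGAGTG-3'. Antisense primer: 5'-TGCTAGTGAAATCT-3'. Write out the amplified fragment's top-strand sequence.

5'-GGGGAGAGTGGTCGTCACGTACAGATTTCACTAGCA-3'

The forward primer matches the template at positions 11–20.
The reverse primer's reverse complement is AGATTTCACTAGCA, which matches the template at positions 33–46.
The product is the template from position 11 through 46 (36 bp).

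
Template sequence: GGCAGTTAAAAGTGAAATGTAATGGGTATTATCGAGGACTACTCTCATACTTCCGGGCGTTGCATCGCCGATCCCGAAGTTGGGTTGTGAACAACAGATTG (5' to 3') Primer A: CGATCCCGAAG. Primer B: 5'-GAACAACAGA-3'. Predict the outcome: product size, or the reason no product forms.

No product — both primers anneal to the same strand and extend in the same direction.

Primer A (CGATCCCGAAG) matches the top strand at positions 69–79 (3' end points downstream).
Primer B (GAACAACAGA) also matches the top strand directly, at positions 89–98 — its reverse complement TCTGTTGTTC is not present.
Both primers anneal to the bottom strand with 3' ends pointing the same way, so neither can prime synthesis back toward the other.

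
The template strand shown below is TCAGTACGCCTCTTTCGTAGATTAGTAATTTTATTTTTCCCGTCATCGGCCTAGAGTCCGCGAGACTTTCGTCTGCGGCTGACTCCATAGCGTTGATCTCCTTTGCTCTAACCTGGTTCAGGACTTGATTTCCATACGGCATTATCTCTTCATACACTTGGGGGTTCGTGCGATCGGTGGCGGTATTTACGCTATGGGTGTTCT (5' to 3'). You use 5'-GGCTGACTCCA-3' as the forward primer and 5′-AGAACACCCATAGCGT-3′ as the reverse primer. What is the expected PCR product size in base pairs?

128 bp

Forward primer GGCTGACTCCA is found on the top strand at positions 77–87.
Reverse complement of the reverse primer: ACGCTATGGGTGTTCT. This occurs on the top strand at positions 189–204.
Amplicon spans positions 77–204: 128 bp.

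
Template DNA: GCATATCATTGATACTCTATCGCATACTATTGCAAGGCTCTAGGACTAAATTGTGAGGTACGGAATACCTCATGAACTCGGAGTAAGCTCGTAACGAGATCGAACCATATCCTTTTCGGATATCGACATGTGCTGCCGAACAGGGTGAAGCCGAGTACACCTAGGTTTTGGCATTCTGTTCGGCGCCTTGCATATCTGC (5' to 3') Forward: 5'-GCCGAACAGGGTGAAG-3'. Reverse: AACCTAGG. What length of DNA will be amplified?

Scanning the template, GCCGAACAGGGTGAAG occurs at positions 135–150; this primer anneals to the bottom strand there with its 3' end pointing downstream.
Taking the reverse complement of AACCTAGG gives CCTAGGTT, found at positions 160–167 on the template; the primer anneals here to the top strand with its 3' end pointing upstream.
Product length = (reverse-primer end) − (forward-primer start) + 1 = 167 − 135 + 1 = 33 bp.

33 bp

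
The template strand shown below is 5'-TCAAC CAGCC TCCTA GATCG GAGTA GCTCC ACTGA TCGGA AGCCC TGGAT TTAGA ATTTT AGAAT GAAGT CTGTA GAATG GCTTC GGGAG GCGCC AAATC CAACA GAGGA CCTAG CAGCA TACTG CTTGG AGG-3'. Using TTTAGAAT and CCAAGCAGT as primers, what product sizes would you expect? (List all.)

The forward primer TTTAGAAT matches the top strand at positions 50–57, 58–65.
The reverse primer's reverse complement is ACTGCTTGG, matching at positions 122–130.
Each forward site pairs with the reverse site to give a product ending at position 130: sizes 81, 73 bp.

81 bp, 73 bp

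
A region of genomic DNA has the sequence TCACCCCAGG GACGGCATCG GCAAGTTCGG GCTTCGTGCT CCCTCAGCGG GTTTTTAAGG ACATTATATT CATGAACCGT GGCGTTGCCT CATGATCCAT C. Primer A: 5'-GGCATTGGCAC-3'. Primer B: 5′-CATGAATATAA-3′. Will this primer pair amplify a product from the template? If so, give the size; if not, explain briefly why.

Primer A (GGCATTGGCAC) does not match the top strand, and its reverse complement GTGCCAATGCC does not match either.
With no annealing site for primer A, no amplification occurs.

No product — primer A has no binding site in the template.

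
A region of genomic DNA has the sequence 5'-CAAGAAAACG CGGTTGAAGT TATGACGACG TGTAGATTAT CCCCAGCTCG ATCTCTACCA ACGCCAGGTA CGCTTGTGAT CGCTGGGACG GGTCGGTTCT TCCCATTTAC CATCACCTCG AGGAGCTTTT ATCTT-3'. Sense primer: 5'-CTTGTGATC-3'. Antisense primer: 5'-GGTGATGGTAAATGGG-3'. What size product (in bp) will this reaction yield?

45 bp

Forward primer CTTGTGATC is found on the top strand at positions 73–81.
Taking the reverse complement of GGTGATGGTAAATGGG gives CCCATTTACCATCACC, found at positions 102–117 on the template; the primer anneals here to the top strand with its 3' end pointing upstream.
Product length = (reverse-primer end) − (forward-primer start) + 1 = 117 − 73 + 1 = 45 bp.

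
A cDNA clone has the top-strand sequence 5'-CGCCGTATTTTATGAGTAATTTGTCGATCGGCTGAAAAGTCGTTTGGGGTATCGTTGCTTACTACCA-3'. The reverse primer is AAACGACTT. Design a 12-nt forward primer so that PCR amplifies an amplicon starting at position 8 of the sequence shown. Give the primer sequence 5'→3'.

The reverse primer's reverse complement AAGTCGTTT matches the template at positions 37–45; the product starts at position 8.
The forward primer is identical to the top strand over positions 8–19: TTTTATGAGTAA.

5'-TTTTATGAGTAA-3'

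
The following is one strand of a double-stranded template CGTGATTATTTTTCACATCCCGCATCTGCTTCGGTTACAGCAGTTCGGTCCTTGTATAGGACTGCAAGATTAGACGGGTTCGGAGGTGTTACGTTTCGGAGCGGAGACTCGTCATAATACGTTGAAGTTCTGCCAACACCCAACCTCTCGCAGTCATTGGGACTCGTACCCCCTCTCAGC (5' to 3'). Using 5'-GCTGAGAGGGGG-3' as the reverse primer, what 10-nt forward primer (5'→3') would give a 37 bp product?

The reverse primer's reverse complement CCCCCTCTCAGC matches the template at positions 169–180, so the product ends at position 180.
A 37 bp product then starts at position 180 − 37 + 1 = 144.
The forward primer is identical to the top strand there: CCTCTCGCAG.

5'-CCTCTCGCAG-3'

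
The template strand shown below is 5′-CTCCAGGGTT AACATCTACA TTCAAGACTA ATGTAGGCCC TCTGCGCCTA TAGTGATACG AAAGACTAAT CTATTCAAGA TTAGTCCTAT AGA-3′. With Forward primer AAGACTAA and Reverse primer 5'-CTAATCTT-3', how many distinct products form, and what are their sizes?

Two products: 61 bp, 23 bp

The forward primer AAGACTAA matches the top strand at positions 24–31, 62–69.
The reverse primer's reverse complement is AAGATTAG, matching at positions 77–84.
Each forward site pairs with the reverse site to give a product ending at position 84: sizes 61, 23 bp.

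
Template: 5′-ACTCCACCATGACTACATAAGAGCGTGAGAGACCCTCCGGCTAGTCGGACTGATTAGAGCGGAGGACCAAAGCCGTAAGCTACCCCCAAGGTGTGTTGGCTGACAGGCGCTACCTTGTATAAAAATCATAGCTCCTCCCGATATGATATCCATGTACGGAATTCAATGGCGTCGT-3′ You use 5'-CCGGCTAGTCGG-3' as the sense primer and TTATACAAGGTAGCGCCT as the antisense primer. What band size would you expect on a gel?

Forward primer CCGGCTAGTCGG is found on the top strand at positions 37–48.
Reverse complement of the reverse primer: AGGCGCTACCTTGTATAA. This occurs on the top strand at positions 105–122.
The product runs from position 37 to position 122, so its length is 122 − 37 + 1 = 86 bp.

86 bp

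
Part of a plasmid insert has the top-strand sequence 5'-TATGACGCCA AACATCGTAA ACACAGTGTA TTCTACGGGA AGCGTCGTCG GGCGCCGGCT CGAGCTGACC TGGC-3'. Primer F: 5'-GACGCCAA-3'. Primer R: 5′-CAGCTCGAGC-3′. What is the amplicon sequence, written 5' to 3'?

5'-GACGCCAAACATCGTAAACACAGTGTATTCTACGGGAAGCGTCGTCGGGCGCCGGCTCGAGCTG-3'

Scanning the template, GACGCCAA occurs at positions 4–11; this primer anneals to the bottom strand there with its 3' end pointing downstream.
Taking the reverse complement of CAGCTCGAGC gives GCTCGAGCTG, found at positions 58–67 on the template; the primer anneals here to the top strand with its 3' end pointing upstream.
The product is the template from position 4 through 67 (64 bp).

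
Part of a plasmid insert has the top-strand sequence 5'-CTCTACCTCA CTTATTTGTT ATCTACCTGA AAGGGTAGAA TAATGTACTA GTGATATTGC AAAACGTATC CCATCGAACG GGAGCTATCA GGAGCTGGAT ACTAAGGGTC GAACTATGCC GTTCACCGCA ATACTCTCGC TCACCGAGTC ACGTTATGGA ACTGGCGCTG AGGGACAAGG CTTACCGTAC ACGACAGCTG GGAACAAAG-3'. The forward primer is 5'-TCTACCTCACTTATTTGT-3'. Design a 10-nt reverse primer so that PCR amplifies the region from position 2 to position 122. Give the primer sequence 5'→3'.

5'-ACGGCATAGT-3'

The product's 3' end on the top strand is position 122.
The reverse primer anneals to the top strand over positions 113–122, i.e. to ACTATGCCGT.
Its sequence written 5'→3' is the reverse complement: ACGGCATAGT.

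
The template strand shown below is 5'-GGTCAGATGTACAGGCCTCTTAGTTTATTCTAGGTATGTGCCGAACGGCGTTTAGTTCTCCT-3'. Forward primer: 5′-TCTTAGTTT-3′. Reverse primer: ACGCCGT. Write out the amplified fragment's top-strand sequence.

Scanning the template, TCTTAGTTT occurs at positions 18–26; this primer anneals to the bottom strand there with its 3' end pointing downstream.
Taking the reverse complement of ACGCCGT gives ACGGCGT, found at positions 45–51 on the template; the primer anneals here to the top strand with its 3' end pointing upstream.
The product is the template from position 18 through 51 (34 bp).

5'-TCTTAGTTTATTCTAGGTATGTGCCGAACGGCGT-3'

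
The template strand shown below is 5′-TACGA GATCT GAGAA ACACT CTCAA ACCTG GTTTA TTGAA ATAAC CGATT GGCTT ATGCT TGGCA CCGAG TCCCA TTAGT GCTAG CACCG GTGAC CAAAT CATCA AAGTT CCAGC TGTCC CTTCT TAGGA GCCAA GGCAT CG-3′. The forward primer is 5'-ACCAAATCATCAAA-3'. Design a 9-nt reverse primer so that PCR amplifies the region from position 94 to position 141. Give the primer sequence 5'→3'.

The product's 3' end on the top strand is position 141.
The reverse primer anneals to the top strand over positions 133–141, i.e. to CAAGGCATC.
Its sequence written 5'→3' is the reverse complement: GATGCCTTG.

5'-GATGCCTTG-3'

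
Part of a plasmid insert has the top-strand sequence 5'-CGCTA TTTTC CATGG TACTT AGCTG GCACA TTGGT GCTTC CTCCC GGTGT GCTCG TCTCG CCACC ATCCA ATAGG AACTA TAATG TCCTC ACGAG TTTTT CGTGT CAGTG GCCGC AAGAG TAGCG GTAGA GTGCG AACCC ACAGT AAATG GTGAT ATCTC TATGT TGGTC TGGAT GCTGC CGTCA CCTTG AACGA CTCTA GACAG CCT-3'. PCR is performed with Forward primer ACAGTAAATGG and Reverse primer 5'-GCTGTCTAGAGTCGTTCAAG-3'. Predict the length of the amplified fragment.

66 bp

Scanning the template, ACAGTAAATGG occurs at positions 141–151; this primer anneals to the bottom strand there with its 3' end pointing downstream.
Taking the reverse complement of GCTGTCTAGAGTCGTTCAAG gives CTTGAACGACTCTAGACAGC, found at positions 187–206 on the template; the primer anneals here to the top strand with its 3' end pointing upstream.
The product runs from position 141 to position 206, so its length is 206 − 141 + 1 = 66 bp.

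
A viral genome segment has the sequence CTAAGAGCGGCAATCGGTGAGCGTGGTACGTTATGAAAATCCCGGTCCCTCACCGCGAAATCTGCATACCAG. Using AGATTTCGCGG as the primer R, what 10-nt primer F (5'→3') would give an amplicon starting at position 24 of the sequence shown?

5'-TGGTACGTTA-3'

The reverse primer's reverse complement CCGCGAAATCT matches the template at positions 53–63; the product starts at position 24.
The forward primer is identical to the top strand over positions 24–33: TGGTACGTTA.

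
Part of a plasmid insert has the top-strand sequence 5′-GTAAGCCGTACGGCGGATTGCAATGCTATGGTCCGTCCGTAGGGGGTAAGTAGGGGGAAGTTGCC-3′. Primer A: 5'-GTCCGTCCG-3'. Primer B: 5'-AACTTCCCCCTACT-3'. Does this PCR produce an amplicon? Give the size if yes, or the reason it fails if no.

Yes — a 32 bp product.

Primer A (GTCCGTCCG) matches the top strand at positions 31–39; it acts as a forward primer.
Primer B's reverse complement is AGTAGGGGGAAGTT, matching the top strand at positions 49–62; it acts as a reverse primer.
The 3' ends face each other across positions 31–62, giving a 32 bp product.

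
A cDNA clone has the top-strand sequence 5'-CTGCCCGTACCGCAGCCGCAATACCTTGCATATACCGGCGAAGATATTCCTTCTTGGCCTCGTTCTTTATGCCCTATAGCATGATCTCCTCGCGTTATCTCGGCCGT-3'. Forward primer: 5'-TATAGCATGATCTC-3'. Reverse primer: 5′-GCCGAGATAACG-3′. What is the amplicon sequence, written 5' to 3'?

5'-TATAGCATGATCTCCTCGCGTTATCTCGGC-3'

Forward primer TATAGCATGATCTC is found on the top strand at positions 75–88.
Reverse complement of the reverse primer: CGTTATCTCGGC. This occurs on the top strand at positions 93–104.
The product is the template from position 75 through 104 (30 bp).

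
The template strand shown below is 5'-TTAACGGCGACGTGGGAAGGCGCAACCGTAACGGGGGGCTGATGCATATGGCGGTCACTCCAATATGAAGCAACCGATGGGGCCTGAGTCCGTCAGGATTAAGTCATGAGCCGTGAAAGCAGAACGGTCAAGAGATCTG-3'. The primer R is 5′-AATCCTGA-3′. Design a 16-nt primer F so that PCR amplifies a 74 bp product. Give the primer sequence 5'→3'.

The reverse primer's reverse complement TCAGGATT matches the template at positions 93–100, so the product ends at position 100.
A 74 bp product then starts at position 100 − 74 + 1 = 27.
The forward primer is identical to the top strand there: CGTAACGGGGGGCTGA.

5'-CGTAACGGGGGGCTGA-3'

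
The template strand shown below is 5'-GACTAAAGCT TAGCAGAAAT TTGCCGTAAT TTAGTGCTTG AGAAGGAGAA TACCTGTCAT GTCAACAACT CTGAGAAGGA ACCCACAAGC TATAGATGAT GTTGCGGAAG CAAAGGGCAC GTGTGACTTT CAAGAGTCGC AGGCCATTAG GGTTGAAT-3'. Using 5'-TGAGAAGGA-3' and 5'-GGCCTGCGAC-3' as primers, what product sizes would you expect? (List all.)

The forward primer TGAGAAGGA matches the top strand at positions 39–47, 72–80.
The reverse primer's reverse complement is GTCGCAGGCC, matching at positions 136–145.
Each forward site pairs with the reverse site to give a product ending at position 145: sizes 107, 74 bp.

107 bp, 74 bp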